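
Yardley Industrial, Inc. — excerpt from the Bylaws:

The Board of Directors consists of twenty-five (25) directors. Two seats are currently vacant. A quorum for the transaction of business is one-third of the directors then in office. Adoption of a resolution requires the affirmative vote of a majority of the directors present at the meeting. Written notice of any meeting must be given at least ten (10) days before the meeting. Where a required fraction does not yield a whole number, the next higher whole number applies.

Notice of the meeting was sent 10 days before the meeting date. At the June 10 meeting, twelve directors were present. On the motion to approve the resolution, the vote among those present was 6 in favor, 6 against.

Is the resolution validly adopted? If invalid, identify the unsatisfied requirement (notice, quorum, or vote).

Notice: 10 days given; 10 required (10 ≥ 10). Satisfied.
Quorum: 12 present; quorum is 8. Satisfied.
Vote: the resolution requires a majority of the directors present (12). A majority of 12 is 7, so 7 affirmative votes are needed; 6 voted in favor. Not satisfied.

Invalid — vote requirement not satisfied.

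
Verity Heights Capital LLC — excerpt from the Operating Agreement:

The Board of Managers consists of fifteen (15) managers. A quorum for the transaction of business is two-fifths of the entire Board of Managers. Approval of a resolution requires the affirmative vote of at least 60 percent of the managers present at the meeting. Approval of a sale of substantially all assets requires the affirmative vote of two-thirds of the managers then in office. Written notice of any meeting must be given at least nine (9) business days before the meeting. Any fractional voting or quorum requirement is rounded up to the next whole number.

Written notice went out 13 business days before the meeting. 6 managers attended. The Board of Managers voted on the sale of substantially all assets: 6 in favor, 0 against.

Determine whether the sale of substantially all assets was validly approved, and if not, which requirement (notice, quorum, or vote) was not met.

Invalid — vote requirement not satisfied.

Notice: 13 business days given; 9 required (13 ≥ 9). Satisfied.
Quorum: 6 present; quorum is 6. Satisfied.
Vote: the sale of substantially all assets requires two-thirds of the managers then in office (15). 2/3 of 15 = 10, so 10 affirmative votes are needed; 6 voted in favor. Not satisfied.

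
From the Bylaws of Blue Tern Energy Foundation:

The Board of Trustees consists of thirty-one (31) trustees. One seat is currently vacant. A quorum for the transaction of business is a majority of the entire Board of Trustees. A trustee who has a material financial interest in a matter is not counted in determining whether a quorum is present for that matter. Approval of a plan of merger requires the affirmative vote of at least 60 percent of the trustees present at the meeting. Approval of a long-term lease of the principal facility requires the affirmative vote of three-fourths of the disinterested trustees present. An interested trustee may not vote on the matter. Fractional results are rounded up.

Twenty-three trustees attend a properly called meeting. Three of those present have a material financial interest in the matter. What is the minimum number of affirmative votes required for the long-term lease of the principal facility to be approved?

15

The long-term lease of the principal facility requires three-fourths of the disinterested trustees present (23 − 3 = 20).
3/4 of 20 = 15.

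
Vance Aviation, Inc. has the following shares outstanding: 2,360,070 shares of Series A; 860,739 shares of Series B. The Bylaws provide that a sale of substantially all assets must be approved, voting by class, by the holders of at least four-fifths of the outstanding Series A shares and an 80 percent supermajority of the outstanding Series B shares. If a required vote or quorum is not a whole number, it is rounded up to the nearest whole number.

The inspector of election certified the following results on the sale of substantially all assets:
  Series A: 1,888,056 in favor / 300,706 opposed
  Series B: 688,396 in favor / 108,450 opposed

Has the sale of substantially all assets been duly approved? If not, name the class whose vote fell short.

Not approved — the Series B shares did not give the required vote.

Series A: 4/5 of 2360070 = 1888056; 1,888,056 required, 1,888,056 in favor — approved.
Series B: 4/5 of 860739 = 688591.20, rounded up to 688592; 688,592 required, 688,396 in favor — not approved.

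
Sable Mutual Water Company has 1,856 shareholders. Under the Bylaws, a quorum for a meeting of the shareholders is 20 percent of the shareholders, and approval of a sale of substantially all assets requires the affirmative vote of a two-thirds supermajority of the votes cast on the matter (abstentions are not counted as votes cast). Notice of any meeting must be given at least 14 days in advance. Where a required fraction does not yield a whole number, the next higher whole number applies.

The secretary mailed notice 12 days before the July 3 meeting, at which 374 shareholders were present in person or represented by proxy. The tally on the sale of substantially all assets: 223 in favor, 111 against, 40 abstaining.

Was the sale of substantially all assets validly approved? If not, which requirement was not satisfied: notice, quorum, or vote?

Notice: 12 days given; 14 required. Not satisfied.
Quorum: 20% of 1,856 = 371.20, rounded up to 372; 374 present. Satisfied.
Vote: requires two-thirds of the votes cast (374 − 40 abstaining = 334); 2/3 of 334 = 222.67, rounded up to 223, so 223 needed; 223 in favor. Satisfied.

Invalid — notice requirement not satisfied.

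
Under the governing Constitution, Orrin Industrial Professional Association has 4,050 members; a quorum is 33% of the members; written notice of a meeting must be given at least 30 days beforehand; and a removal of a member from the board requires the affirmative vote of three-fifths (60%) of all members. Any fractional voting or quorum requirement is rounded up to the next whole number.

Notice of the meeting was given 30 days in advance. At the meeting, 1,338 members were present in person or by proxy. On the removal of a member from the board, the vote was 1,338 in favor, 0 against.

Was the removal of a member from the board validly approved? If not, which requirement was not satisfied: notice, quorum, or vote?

Notice: 30 days given; 30 required. Satisfied.
Quorum: 33% of 4,050 = 1,336.50, rounded up to 1,337; 1,338 present. Satisfied.
Vote: requires three-fifths of all members (4,050); 3/5 of 4050 = 2430, so 2,430 needed; 1,338 in favor. Not satisfied.

Invalid — vote requirement not satisfied.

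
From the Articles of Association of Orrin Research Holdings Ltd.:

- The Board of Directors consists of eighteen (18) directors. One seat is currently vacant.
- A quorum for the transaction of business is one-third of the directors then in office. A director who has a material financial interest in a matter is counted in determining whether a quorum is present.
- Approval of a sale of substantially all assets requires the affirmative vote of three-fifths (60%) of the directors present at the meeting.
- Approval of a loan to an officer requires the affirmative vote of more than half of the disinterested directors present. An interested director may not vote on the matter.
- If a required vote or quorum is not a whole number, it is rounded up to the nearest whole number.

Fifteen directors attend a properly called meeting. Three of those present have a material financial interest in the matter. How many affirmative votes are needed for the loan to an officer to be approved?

The loan to an officer requires a majority of the disinterested directors present (15 − 3 = 12).
A majority of 12 is 7.

7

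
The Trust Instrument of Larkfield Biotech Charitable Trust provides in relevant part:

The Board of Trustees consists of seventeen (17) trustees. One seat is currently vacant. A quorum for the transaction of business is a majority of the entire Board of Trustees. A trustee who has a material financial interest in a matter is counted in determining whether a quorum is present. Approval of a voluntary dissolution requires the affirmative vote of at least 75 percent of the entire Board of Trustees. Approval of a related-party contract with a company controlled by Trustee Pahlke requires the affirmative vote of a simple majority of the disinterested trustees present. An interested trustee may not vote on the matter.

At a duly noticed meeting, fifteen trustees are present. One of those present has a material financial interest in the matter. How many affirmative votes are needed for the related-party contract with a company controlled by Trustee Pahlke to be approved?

The related-party contract with a company controlled by Trustee Pahlke requires a majority of the disinterested trustees present (15 − 1 = 14).
A majority of 14 is 8.

8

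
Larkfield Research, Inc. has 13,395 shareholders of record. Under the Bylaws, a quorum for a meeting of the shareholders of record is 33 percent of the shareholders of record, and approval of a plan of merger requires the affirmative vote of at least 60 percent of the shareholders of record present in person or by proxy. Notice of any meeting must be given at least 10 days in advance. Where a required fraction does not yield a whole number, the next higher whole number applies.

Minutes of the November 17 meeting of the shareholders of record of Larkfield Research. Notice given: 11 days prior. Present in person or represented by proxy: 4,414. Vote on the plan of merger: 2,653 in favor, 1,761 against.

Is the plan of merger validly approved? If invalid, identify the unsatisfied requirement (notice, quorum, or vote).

Invalid — quorum requirement not satisfied.

Notice: 11 days given; 10 required. Satisfied.
Quorum: 33% of 13,395 = 4,420.35, rounded up to 4,421; 4,414 present. Not satisfied.
Vote: requires three-fifths of those present (4,414); 3/5 of 4414 = 2648.40, rounded up to 2649, so 2,649 needed; 2,653 in favor. Satisfied.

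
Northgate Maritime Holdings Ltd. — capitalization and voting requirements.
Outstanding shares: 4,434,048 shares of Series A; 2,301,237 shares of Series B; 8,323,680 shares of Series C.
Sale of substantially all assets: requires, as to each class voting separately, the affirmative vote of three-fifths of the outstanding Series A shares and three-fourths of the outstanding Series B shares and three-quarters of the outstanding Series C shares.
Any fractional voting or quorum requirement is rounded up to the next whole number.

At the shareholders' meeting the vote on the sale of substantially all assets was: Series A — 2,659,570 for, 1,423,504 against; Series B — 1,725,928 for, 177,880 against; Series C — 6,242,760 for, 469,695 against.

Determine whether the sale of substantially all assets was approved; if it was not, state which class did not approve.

Series A: 3/5 of 4434048 = 2660428.80, rounded up to 2660429; 2,660,429 required, 2,659,570 in favor — not approved.
Series B: 3/4 of 2301237 = 1725927.75, rounded up to 1725928; 1,725,928 required, 1,725,928 in favor — approved.
Series C: 3/4 of 8323680 = 6242760; 6,242,760 required, 6,242,760 in favor — approved.

Not approved — the Series A shares did not give the required vote.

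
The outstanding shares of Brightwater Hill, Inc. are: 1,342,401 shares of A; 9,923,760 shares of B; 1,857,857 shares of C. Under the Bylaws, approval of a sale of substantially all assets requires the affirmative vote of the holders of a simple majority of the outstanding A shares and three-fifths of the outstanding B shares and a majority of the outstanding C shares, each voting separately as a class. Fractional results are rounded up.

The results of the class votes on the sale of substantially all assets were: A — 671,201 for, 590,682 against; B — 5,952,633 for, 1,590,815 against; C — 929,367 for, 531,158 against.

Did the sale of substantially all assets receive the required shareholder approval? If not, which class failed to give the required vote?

A: a majority of 1342401 is 671201; 671,201 required, 671,201 in favor — approved.
B: 3/5 of 9923760 = 5954256; 5,954,256 required, 5,952,633 in favor — not approved.
C: a majority of 1857857 is 928929; 928,929 required, 929,367 in favor — approved.

Not approved — the B shares did not give the required vote.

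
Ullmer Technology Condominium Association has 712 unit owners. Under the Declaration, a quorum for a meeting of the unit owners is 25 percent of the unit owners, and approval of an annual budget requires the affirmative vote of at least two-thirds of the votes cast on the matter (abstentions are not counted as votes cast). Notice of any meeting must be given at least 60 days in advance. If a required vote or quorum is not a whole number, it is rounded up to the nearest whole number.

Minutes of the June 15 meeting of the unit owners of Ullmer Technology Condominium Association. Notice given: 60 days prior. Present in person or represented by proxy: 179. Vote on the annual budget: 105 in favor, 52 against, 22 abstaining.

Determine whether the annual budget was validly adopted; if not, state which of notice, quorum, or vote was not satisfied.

Notice: 60 days given; 60 required. Satisfied.
Quorum: 25% of 712 = 178; 179 present. Satisfied.
Vote: requires two-thirds of the votes cast (179 − 22 abstaining = 157); 2/3 of 157 = 104.67, rounded up to 105, so 105 needed; 105 in favor. Satisfied.

Valid — all requirements satisfied.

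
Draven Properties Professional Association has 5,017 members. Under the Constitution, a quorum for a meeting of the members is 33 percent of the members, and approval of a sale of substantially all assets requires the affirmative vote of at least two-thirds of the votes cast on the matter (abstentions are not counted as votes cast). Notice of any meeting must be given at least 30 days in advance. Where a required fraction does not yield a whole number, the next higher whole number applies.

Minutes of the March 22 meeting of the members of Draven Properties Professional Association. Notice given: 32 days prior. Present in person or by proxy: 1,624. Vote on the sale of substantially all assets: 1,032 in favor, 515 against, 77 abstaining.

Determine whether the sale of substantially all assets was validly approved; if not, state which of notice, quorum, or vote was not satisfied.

Notice: 32 days given; 30 required. Satisfied.
Quorum: 33% of 5,017 = 1,655.61, rounded up to 1,656; 1,624 present. Not satisfied.
Vote: requires two-thirds of the votes cast (1,624 − 77 abstaining = 1,547); 2/3 of 1547 = 1031.33, rounded up to 1032, so 1,032 needed; 1,032 in favor. Satisfied.

Invalid — quorum requirement not satisfied.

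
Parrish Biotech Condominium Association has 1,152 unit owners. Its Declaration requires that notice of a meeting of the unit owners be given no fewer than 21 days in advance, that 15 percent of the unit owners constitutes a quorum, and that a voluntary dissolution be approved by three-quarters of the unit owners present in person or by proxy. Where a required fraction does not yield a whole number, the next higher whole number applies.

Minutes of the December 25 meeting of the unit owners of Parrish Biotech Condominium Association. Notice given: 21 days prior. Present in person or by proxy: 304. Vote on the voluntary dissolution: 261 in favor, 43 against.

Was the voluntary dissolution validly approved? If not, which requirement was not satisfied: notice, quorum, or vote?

Notice: 21 days given; 21 required. Satisfied.
Quorum: 15% of 1,152 = 172.80, rounded up to 173; 304 present. Satisfied.
Vote: requires three-fourths of those present (304); 3/4 of 304 = 228, so 228 needed; 261 in favor. Satisfied.

Valid — all requirements satisfied.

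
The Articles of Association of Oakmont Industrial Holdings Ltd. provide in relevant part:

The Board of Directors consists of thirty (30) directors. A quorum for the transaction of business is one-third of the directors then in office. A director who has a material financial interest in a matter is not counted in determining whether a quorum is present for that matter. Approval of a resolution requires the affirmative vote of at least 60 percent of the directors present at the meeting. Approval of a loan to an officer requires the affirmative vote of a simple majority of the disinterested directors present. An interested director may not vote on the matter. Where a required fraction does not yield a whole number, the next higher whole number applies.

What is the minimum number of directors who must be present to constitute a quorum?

1/3 of 30 = 10.

10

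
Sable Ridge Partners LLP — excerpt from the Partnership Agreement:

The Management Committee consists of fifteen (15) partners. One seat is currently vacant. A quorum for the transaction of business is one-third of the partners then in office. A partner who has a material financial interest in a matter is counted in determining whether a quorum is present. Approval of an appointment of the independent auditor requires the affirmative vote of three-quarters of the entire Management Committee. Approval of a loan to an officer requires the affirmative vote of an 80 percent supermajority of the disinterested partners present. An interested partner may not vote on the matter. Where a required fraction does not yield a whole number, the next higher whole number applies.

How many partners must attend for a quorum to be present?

1/3 of 14 = 4.67, rounded up to 5.

5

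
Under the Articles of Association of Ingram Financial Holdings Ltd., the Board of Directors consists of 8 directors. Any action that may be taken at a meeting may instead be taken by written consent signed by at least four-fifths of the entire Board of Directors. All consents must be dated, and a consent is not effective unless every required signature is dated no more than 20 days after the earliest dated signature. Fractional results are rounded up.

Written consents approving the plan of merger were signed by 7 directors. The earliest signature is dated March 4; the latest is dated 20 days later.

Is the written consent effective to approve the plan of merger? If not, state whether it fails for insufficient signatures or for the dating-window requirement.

Signatures required: at least four-fifths of 8 — 4/5 of 8 = 6.40, rounded up to 7, so 7 needed; 7 signed. Sufficient.
Dating window: the latest signature is 20 days after the earliest; the limit is 20 days. Within the window.

Effective — both the signature and dating-window requirements are satisfied.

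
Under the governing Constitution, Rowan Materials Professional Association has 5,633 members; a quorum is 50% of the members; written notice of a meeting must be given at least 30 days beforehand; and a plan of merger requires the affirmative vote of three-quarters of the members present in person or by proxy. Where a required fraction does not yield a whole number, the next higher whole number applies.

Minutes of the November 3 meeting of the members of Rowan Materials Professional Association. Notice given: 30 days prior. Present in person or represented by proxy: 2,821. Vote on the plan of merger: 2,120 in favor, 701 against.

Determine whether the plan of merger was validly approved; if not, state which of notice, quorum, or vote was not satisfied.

Valid — all requirements satisfied.

Notice: 30 days given; 30 required. Satisfied.
Quorum: 50% of 5,633 = 2,816.50, rounded up to 2,817; 2,821 present. Satisfied.
Vote: requires three-fourths of those present (2,821); 3/4 of 2821 = 2115.75, rounded up to 2116, so 2,116 needed; 2,120 in favor. Satisfied.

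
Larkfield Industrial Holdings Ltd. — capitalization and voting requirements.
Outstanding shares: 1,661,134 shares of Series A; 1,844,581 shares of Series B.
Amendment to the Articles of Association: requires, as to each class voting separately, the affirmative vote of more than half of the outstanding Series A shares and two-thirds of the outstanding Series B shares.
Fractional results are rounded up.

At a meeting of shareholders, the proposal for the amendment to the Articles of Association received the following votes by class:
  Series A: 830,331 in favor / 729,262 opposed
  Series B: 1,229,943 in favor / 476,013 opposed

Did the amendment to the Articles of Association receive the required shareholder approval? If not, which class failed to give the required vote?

Not approved — the Series A shares did not give the required vote.

Series A: a majority of 1661134 is 830568; 830,568 required, 830,331 in favor — not approved.
Series B: 2/3 of 1844581 = 1229720.67, rounded up to 1229721; 1,229,721 required, 1,229,943 in favor — approved.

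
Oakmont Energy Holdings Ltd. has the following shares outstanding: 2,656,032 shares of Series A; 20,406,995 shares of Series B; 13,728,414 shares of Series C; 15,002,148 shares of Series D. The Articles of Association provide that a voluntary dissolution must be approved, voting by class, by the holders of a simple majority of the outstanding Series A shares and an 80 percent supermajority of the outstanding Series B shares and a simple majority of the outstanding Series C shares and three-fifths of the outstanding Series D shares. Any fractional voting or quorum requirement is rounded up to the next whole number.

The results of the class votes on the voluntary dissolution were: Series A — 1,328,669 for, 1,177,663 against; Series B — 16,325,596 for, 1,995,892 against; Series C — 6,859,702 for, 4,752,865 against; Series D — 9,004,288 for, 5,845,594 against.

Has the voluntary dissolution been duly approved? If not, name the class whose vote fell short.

Series A: a majority of 2656032 is 1328017; 1,328,017 required, 1,328,669 in favor — approved.
Series B: 4/5 of 20406995 = 16325596; 16,325,596 required, 16,325,596 in favor — approved.
Series C: a majority of 13728414 is 6864208; 6,864,208 required, 6,859,702 in favor — not approved.
Series D: 3/5 of 15002148 = 9001288.80, rounded up to 9001289; 9,001,289 required, 9,004,288 in favor — approved.

Not approved — the Series C shares did not give the required vote.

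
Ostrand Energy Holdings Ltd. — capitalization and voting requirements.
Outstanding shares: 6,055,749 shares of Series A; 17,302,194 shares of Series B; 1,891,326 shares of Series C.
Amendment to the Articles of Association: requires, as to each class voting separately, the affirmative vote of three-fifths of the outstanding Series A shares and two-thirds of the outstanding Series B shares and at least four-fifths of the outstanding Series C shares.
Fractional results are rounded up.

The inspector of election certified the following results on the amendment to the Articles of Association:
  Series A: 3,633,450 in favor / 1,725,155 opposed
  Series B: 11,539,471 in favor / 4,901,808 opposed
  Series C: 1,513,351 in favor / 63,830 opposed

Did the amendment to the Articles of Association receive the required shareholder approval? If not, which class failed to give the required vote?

Series A: 3/5 of 6055749 = 3633449.40, rounded up to 3633450; 3,633,450 required, 3,633,450 in favor — approved.
Series B: 2/3 of 17302194 = 11534796; 11,534,796 required, 11,539,471 in favor — approved.
Series C: 4/5 of 1891326 = 1513060.80, rounded up to 1513061; 1,513,061 required, 1,513,351 in favor — approved.

Approved — every class gave the required vote.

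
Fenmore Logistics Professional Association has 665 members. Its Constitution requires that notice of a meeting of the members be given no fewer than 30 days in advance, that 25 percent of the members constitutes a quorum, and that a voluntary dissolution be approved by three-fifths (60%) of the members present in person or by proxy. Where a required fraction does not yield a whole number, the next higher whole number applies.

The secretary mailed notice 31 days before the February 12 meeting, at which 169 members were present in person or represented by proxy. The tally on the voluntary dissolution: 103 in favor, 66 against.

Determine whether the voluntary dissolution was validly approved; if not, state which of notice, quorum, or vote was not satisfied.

Notice: 31 days given; 30 required. Satisfied.
Quorum: 25% of 665 = 166.25, rounded up to 167; 169 present. Satisfied.
Vote: requires three-fifths of those present (169); 3/5 of 169 = 101.40, rounded up to 102, so 102 needed; 103 in favor. Satisfied.

Valid — all requirements satisfied.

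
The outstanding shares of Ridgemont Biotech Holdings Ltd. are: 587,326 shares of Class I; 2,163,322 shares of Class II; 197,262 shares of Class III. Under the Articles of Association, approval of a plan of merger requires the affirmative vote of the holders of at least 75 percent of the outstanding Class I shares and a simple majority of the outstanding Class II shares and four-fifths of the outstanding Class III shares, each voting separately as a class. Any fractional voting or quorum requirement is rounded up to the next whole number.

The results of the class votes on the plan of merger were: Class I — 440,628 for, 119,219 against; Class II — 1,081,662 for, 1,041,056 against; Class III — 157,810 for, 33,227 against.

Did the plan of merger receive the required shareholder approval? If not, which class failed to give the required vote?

Class I: 3/4 of 587326 = 440494.50, rounded up to 440495; 440,495 required, 440,628 in favor — approved.
Class II: a majority of 2163322 is 1081662; 1,081,662 required, 1,081,662 in favor — approved.
Class III: 4/5 of 197262 = 157809.60, rounded up to 157810; 157,810 required, 157,810 in favor — approved.

Approved — every class gave the required vote.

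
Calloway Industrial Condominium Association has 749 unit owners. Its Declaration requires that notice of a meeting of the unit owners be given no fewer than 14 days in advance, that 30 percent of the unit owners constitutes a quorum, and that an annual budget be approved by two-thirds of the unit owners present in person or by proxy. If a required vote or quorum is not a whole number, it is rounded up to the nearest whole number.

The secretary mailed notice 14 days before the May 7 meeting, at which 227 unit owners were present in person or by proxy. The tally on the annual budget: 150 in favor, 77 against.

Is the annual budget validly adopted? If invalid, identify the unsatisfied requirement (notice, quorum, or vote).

Notice: 14 days given; 14 required. Satisfied.
Quorum: 30% of 749 = 224.70, rounded up to 225; 227 present. Satisfied.
Vote: requires two-thirds of those present (227); 2/3 of 227 = 151.33, rounded up to 152, so 152 needed; 150 in favor. Not satisfied.

Invalid — vote requirement not satisfied.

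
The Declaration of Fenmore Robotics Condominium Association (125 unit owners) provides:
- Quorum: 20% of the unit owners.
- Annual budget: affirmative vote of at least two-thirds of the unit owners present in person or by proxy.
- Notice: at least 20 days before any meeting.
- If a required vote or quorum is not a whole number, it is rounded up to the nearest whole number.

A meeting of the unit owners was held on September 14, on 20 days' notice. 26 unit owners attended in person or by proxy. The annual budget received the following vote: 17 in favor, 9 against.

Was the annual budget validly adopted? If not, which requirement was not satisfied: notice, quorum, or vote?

Notice: 20 days given; 20 required. Satisfied.
Quorum: 20% of 125 = 25; 26 present. Satisfied.
Vote: requires two-thirds of those present (26); 2/3 of 26 = 17.33, rounded up to 18, so 18 needed; 17 in favor. Not satisfied.

Invalid — vote requirement not satisfied.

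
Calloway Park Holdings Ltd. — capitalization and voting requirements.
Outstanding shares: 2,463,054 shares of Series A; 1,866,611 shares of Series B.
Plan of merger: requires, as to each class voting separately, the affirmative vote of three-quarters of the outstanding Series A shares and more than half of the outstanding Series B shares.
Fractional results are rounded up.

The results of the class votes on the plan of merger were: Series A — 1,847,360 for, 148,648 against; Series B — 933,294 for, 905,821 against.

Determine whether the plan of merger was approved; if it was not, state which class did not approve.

Not approved — the Series B shares did not give the required vote.

Series A: 3/4 of 2463054 = 1847290.50, rounded up to 1847291; 1,847,291 required, 1,847,360 in favor — approved.
Series B: a majority of 1866611 is 933306; 933,306 required, 933,294 in favor — not approved.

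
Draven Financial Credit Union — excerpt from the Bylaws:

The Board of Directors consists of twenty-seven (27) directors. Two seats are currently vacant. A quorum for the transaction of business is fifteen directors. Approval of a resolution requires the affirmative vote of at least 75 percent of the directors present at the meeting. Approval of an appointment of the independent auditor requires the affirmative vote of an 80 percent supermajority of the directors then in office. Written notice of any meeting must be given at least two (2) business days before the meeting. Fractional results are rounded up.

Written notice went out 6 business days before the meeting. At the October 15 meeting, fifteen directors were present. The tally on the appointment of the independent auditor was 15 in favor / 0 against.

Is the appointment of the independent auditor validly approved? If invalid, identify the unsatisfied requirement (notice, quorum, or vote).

Invalid — vote requirement not satisfied.

Notice: 6 business days given; 2 required (6 ≥ 2). Satisfied.
Quorum: 15 present; quorum is 15. Satisfied.
Vote: the appointment of the independent auditor requires four-fifths of the directors then in office (25). 4/5 of 25 = 20, so 20 affirmative votes are needed; 15 voted in favor. Not satisfied.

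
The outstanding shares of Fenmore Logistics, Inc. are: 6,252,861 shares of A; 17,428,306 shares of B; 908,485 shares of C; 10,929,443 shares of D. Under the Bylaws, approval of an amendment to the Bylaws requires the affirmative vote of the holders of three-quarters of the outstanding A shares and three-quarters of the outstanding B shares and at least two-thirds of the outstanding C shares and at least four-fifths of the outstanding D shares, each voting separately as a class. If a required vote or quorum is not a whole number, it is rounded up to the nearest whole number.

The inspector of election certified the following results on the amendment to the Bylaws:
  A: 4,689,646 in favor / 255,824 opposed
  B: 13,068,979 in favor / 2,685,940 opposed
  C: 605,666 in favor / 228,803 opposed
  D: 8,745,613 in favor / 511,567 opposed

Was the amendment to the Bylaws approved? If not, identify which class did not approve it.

Not approved — the B shares did not give the required vote.

A: 3/4 of 6252861 = 4689645.75, rounded up to 4689646; 4,689,646 required, 4,689,646 in favor — approved.
B: 3/4 of 17428306 = 13071229.50, rounded up to 13071230; 13,071,230 required, 13,068,979 in favor — not approved.
C: 2/3 of 908485 = 605656.67, rounded up to 605657; 605,657 required, 605,666 in favor — approved.
D: 4/5 of 10929443 = 8743554.40, rounded up to 8743555; 8,743,555 required, 8,745,613 in favor — approved.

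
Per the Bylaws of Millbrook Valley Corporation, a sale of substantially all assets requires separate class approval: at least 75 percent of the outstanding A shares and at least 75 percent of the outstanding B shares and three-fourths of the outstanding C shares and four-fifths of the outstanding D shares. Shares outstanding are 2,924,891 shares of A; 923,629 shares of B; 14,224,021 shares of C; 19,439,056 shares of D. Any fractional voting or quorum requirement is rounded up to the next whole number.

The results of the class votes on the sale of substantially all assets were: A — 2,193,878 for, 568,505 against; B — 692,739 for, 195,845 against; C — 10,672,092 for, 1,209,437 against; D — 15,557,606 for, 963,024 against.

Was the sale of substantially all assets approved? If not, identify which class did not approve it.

A: 3/4 of 2924891 = 2193668.25, rounded up to 2193669; 2,193,669 required, 2,193,878 in favor — approved.
B: 3/4 of 923629 = 692721.75, rounded up to 692722; 692,722 required, 692,739 in favor — approved.
C: 3/4 of 14224021 = 10668015.75, rounded up to 10668016; 10,668,016 required, 10,672,092 in favor — approved.
D: 4/5 of 19439056 = 15551244.80, rounded up to 15551245; 15,551,245 required, 15,557,606 in favor — approved.

Approved — every class gave the required vote.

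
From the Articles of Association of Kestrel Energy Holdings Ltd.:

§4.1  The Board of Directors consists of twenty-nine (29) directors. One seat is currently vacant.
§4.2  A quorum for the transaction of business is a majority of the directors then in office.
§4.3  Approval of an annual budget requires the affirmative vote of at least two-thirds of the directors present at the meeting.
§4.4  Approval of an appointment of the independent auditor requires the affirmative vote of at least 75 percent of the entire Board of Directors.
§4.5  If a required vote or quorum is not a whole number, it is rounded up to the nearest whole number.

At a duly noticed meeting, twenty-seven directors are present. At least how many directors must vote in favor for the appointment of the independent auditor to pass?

The appointment of the independent auditor requires three-fourths of the entire Board of Directors (29).
3/4 of 29 = 21.75, rounded up to 22.

22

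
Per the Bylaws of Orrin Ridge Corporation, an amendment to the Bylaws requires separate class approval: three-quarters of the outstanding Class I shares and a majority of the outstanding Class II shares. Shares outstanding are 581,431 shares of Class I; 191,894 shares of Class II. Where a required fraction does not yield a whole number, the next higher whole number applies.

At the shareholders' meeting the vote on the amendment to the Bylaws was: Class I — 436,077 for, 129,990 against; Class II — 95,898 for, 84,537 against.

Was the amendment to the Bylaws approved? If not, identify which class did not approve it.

Not approved — the Class II shares did not give the required vote.

Class I: 3/4 of 581431 = 436073.25, rounded up to 436074; 436,074 required, 436,077 in favor — approved.
Class II: a majority of 191894 is 95948; 95,948 required, 95,898 in favor — not approved.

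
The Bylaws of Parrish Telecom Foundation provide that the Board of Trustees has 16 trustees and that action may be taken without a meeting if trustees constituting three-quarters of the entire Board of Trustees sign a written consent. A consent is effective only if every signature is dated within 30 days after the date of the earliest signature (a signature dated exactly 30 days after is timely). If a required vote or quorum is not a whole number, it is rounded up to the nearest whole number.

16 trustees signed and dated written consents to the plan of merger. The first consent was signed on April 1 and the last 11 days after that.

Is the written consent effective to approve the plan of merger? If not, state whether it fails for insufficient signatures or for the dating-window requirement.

Signatures required: three-quarters of 16 — 3/4 of 16 = 12, so 12 needed; 16 signed. Sufficient.
Dating window: the latest signature is 11 days after the earliest; the limit is 30 days. Within the window.

Effective — both the signature and dating-window requirements are satisfied.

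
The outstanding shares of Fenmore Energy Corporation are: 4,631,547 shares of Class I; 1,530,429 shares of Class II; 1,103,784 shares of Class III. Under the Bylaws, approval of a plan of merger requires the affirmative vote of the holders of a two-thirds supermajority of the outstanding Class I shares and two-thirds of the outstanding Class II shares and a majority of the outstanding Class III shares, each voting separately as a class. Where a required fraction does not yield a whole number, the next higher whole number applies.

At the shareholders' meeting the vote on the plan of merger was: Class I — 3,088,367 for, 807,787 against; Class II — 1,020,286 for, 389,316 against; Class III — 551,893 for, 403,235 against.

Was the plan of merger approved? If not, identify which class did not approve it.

Approved — every class gave the required vote.

Class I: 2/3 of 4631547 = 3087698; 3,087,698 required, 3,088,367 in favor — approved.
Class II: 2/3 of 1530429 = 1020286; 1,020,286 required, 1,020,286 in favor — approved.
Class III: a majority of 1103784 is 551893; 551,893 required, 551,893 in favor — approved.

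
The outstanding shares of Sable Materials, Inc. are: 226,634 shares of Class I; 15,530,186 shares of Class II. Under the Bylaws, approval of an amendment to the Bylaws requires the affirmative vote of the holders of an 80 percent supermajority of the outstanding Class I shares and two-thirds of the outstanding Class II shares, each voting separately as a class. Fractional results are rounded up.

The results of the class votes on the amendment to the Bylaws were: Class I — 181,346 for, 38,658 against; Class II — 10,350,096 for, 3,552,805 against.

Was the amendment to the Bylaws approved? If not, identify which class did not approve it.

Not approved — the Class II shares did not give the required vote.

Class I: 4/5 of 226634 = 181307.20, rounded up to 181308; 181,308 required, 181,346 in favor — approved.
Class II: 2/3 of 15530186 = 10353457.33, rounded up to 10353458; 10,353,458 required, 10,350,096 in favor — not approved.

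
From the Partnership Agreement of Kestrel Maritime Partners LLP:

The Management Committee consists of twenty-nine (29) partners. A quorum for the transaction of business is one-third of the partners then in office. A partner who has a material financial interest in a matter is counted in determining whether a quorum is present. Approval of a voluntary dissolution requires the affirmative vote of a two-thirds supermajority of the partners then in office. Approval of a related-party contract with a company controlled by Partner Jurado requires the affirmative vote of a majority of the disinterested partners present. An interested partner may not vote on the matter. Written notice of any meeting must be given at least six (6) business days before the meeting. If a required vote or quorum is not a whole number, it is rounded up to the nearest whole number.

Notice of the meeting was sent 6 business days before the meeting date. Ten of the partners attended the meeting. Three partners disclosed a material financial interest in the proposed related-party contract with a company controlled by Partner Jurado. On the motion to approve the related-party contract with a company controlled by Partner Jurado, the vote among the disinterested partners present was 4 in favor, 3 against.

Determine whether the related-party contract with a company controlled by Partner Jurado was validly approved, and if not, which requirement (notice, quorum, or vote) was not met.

Notice: 6 business days given; 6 required (6 ≥ 6). Satisfied.
Quorum: 10 present (interested partners count toward quorum); quorum is 10. Satisfied.
Vote: the related-party contract with a company controlled by Partner Jurado requires a majority of the disinterested partners present (10 − 3 = 7). A majority of 7 is 4, so 4 affirmative votes are needed; 4 voted in favor. Satisfied.

Valid — all requirements satisfied.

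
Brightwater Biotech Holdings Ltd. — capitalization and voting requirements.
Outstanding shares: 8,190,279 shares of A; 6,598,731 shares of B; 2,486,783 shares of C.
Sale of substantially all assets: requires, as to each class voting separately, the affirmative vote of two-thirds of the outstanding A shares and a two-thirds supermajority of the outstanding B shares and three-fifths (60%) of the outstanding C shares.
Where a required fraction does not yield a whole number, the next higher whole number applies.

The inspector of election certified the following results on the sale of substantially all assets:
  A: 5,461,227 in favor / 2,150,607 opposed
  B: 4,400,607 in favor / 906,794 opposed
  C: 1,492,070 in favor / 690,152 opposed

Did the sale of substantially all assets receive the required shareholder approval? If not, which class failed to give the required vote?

A: 2/3 of 8190279 = 5460186; 5,460,186 required, 5,461,227 in favor — approved.
B: 2/3 of 6598731 = 4399154; 4,399,154 required, 4,400,607 in favor — approved.
C: 3/5 of 2486783 = 1492069.80, rounded up to 1492070; 1,492,070 required, 1,492,070 in favor — approved.

Approved — every class gave the required vote.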